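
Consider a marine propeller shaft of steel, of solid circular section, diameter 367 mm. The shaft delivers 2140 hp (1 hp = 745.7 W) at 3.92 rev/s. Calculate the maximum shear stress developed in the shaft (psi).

ω = 2π·3.92 = 24.63 rad/s, so T = P/ω = 2140×745.7 / 24.63 = 64790 N·m.
J = πd⁴/32 = π(0.367)⁴/32 = 1.781×10^-3 m⁴.
τ_max = T·r/J = 64790 × 0.183 / 1.781×10^-3 = 6.676×10^6 Pa.

968 psi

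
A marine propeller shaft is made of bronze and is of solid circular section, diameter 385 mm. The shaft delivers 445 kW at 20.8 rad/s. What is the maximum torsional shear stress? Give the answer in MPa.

1.91 MPa

ω = 20.8 rad/s, so T = P/ω = 445×10³ / 20.80 = 21390 N·m.
J = πd⁴/32 = π(0.385)⁴/32 = 2.157×10^-3 m⁴.
τ_max = T·r/J = 21390 × 0.193 / 2.157×10^-3 = 1.909×10^6 Pa.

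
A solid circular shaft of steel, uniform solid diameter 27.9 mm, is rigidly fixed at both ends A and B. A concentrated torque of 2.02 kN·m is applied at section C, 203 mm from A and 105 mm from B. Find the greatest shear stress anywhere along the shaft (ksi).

45.3 ksi

With uniform GJ and both ends fixed, compatibility θ_AC = θ_CB gives T_A·a = T_B·b, together with T_A + T_B = T₀.
T_A = T₀·b/(a+b) = 2020·105/308.0 = 688.6 N·m; T_B = 1331 N·m.
τ in each portion: τ_AC = 1.61×10^8 Pa, τ_CB = 3.12×10^8 Pa; maximum is in CB.
τ_max = T_CB·r/J = 1331·0.0139/5.95×10^-8 = 3.122×10^8 Pa.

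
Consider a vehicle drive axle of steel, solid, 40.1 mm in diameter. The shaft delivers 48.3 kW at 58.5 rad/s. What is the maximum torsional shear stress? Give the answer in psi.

ω = 58.5 rad/s, so T = P/ω = 48.3×10³ / 58.50 = 825.6 N·m.
J = πd⁴/32 = π(0.0401)⁴/32 = 2.539×10^-7 m⁴.
τ_max = T·r/J = 825.6 × 0.0201 / 2.539×10^-7 = 6.521×10^7 Pa.

9460 psi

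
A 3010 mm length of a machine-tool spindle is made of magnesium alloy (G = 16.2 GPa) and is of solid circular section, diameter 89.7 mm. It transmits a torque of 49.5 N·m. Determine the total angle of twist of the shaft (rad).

J = πd⁴/32 = π(0.0897)⁴/32 = 6.356×10^-6 m⁴.
θ = T·L/(G·J) = 49.50 × 3.01 / (16.2×10⁹ × 6.356×10^-6) = 1.447×10^-3 rad.

0.00145 rad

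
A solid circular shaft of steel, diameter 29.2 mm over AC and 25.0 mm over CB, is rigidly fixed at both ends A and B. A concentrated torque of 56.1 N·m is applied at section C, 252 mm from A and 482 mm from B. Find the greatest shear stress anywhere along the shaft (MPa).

8.96 MPa

Compatibility: T_A·a/J_AC = T_B·b/J_CB with T_A + T_B = T₀.
J_AC = 7.14×10^-8 m⁴, J_CB = 3.83×10^-8 m⁴, so T_A = T₀·(J_AC/a)/((J_AC/a)+(J_CB/b)) = 43.80 N·m, T_B = 12.30 N·m.
τ in each portion: τ_AC = 8.96×10^6 Pa, τ_CB = 4.01×10^6 Pa; maximum is in AC.
τ_max = T_AC·r/J = 43.80·0.0146/7.14×10^-8 = 8.959×10^6 Pa.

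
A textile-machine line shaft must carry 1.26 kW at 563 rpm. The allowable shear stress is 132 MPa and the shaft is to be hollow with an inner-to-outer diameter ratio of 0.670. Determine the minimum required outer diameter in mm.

10.1 mm

ω = 2π·563/60 = 58.96 rad/s, so T = P/ω = 1.26×10³ / 58.96 = 21.37 N·m.
For a hollow shaft with d_i/d_o = 0.670: τ_max = 16T/(π d_o³ (1−k⁴)), so d_o = [16T/(π τ_allow (1−k⁴))]^(1/3) = [16·21.37/(π·1.32×10^8·0.7985)]^(1/3) = 0.01011 m.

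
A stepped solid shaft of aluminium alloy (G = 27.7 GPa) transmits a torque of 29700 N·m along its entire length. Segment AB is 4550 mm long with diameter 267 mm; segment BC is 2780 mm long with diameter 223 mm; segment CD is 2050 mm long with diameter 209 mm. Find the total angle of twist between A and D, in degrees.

1.94°

J_AB = π(0.267)⁴/32 = 4.99×10^-4 m⁴; J_BC = π(0.223)⁴/32 = 2.43×10^-4 m⁴; J_CD = π(0.209)⁴/32 = 1.87×10^-4 m⁴.
θ = (T/G)·Σ L_i/J_i = (29700/27.7×10⁹)·(4.55/4.99×10^-4 + 2.78/2.43×10^-4 + 2.05/1.87×10^-4) = 0.03379 rad.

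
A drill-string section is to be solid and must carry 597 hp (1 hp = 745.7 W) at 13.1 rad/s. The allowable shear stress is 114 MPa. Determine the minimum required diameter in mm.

115 mm

ω = 13.1 rad/s, so T = P/ω = 597×745.7 / 13.10 = 33980 N·m.
For a solid shaft τ_max = 16T/(πd³), so d = (16T/(π τ_allow))^(1/3) = (16·33980/(π·1.14×10^8))^(1/3) = 0.1149 m.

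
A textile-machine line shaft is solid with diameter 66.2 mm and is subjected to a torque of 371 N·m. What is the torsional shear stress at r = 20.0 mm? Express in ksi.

J = πd⁴/32 = π(0.0662)⁴/32 = 1.886×10^-6 m⁴.
Shear stress varies linearly with radius: τ = T·r/J = 371.0 × 0.0200 / 1.886×10^-6 = 3.935×10^6 Pa.

0.571 ksi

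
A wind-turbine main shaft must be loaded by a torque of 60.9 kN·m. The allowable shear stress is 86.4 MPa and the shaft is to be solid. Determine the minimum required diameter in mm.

153 mm

For a solid shaft τ_max = 16T/(πd³), so d = (16T/(π τ_allow))^(1/3) = (16·60900/(π·8.64×10^7))^(1/3) = 0.1531 m.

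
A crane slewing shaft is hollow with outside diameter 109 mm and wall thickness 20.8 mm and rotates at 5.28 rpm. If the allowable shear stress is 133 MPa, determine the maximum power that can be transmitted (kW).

J = π(d_o⁴ − d_i⁴)/32 = π(0.109⁴ − 0.0674⁴)/32 = 1.183×10^-5 m⁴.
T_max = τ_allow·J/r = 1.33×10^8 × 1.183×10^-5 / 0.0545 = 28870 N·m.
ω = 2π·5.28/60 = 0.5529 rad/s, so P_max = T_max·ω = 1.597×10^4 W.

16.0 kW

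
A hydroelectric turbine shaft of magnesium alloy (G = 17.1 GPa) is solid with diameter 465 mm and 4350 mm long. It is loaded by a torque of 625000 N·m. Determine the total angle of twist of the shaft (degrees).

J = πd⁴/32 = π(0.465)⁴/32 = 4.590×10^-3 m⁴.
θ = T·L/(G·J) = 625000 × 4.35 / (17.1×10⁹ × 4.590×10^-3) = 0.03464 rad.

1.98°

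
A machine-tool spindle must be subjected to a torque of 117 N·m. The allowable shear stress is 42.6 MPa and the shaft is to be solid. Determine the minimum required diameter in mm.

24.1 mm

For a solid shaft τ_max = 16T/(πd³), so d = (16T/(π τ_allow))^(1/3) = (16·117.0/(π·4.26×10^7))^(1/3) = 0.02409 m.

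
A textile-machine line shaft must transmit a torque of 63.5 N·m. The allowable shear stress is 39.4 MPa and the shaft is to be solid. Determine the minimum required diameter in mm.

20.2 mm

For a solid shaft τ_max = 16T/(πd³), so d = (16T/(π τ_allow))^(1/3) = (16·63.50/(π·3.94×10^7))^(1/3) = 0.02017 m.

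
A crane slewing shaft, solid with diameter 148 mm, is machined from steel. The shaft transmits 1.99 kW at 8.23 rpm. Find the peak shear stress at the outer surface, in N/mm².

ω = 2π·8.23/60 = 0.8618 rad/s, so T = P/ω = 1.99×10³ / 0.8618 = 2309 N·m.
J = πd⁴/32 = π(0.148)⁴/32 = 4.710×10^-5 m⁴.
τ_max = T·r/J = 2309 × 0.0740 / 4.710×10^-5 = 3.628×10^6 Pa.

3.63 N/mm²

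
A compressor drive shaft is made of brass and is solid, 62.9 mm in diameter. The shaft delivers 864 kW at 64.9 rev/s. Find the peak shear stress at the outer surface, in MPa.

ω = 2π·64.9 = 407.8 rad/s, so T = P/ω = 864×10³ / 407.8 = 2119 N·m.
J = πd⁴/32 = π(0.0629)⁴/32 = 1.537×10^-6 m⁴.
τ_max = T·r/J = 2119 × 0.0314 / 1.537×10^-6 = 4.336×10^7 Pa.

43.4 MPa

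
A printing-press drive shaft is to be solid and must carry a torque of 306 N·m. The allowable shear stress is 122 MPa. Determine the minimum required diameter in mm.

For a solid shaft τ_max = 16T/(πd³), so d = (16T/(π τ_allow))^(1/3) = (16·306.0/(π·1.22×10^8))^(1/3) = 0.02338 m.

23.4 mm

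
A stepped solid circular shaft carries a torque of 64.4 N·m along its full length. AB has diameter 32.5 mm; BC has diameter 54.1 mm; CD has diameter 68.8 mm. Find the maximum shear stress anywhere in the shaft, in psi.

1390 psi

Under the same torque, τ_max = 16T/(πd³) is largest where d is smallest — segment AB (d = 32.5 mm).
τ_max = 16·64.40/(π·(0.0325)³) = 9.554×10^6 Pa.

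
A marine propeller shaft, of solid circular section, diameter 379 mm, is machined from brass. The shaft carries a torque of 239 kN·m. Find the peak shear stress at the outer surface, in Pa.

2.24e7 Pa

J = πd⁴/32 = π(0.379)⁴/32 = 2.026×10^-3 m⁴.
τ_max = T·r/J = 239000 × 0.190 / 2.026×10^-3 = 2.236×10^7 Pa.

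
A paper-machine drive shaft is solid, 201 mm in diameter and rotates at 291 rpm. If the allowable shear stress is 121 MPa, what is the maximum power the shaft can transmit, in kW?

J = πd⁴/32 = π(0.201)⁴/32 = 1.602×10^-4 m⁴.
T_max = τ_allow·J/r = 1.21×10^8 × 1.602×10^-4 / 0.101 = 192900 N·m.
ω = 2π·291/60 = 30.47 rad/s, so P_max = T_max·ω = 5.879×10^6 W.

5880 kW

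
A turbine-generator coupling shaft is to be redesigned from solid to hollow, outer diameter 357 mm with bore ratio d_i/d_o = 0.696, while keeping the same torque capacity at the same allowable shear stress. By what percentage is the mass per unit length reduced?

Equal τ_max and T ⇒ the solid shaft needs d_s³ = d_o³(1−k⁴), so d_s = 357·(1−0.696⁴)^(1/3) = 326.6 mm.
Area ratio A_h/A_s = d_o²(1−k²)/d_s² = (1−k²)/(1−k⁴)^(2/3) = 0.6162.
Mass saving = 1 − 0.6162 = 38.4 %.

38.4 %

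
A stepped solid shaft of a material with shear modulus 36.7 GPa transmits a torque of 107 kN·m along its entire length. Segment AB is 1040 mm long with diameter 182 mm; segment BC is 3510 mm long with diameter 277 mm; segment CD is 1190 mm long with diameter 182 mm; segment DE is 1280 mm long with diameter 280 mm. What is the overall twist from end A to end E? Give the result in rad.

J_AB = π(0.182)⁴/32 = 1.08×10^-4 m⁴; J_BC = π(0.277)⁴/32 = 5.78×10^-4 m⁴; J_CD = π(0.182)⁴/32 = 1.08×10^-4 m⁴; J_DE = π(0.280)⁴/32 = 6.03×10^-4 m⁴.
θ = (T/G)·Σ L_i/J_i = (107000/36.7×10⁹)·(1.04/1.08×10^-4 + 3.51/5.78×10^-4 + 1.19/1.08×10^-4 + 1.28/6.03×10^-4) = 0.08425 rad.

0.0842 rad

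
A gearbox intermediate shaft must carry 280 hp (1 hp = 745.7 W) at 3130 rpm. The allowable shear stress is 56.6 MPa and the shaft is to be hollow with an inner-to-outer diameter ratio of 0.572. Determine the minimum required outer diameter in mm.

40.0 mm

ω = 2π·3130/60 = 327.8 rad/s, so T = P/ω = 280×745.7 / 327.8 = 637.0 N·m.
For a hollow shaft with d_i/d_o = 0.572: τ_max = 16T/(π d_o³ (1−k⁴)), so d_o = [16T/(π τ_allow (1−k⁴))]^(1/3) = [16·637.0/(π·5.66×10^7·0.8930)]^(1/3) = 0.04004 m.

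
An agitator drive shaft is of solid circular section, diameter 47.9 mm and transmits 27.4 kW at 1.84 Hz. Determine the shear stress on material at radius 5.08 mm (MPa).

23.3 MPa

ω = 2π·1.84 = 11.56 rad/s, so T = P/ω = 27.4×10³ / 11.56 = 2370 N·m.
J = πd⁴/32 = π(0.0479)⁴/32 = 5.168×10^-7 m⁴.
Shear stress varies linearly with radius: τ = T·r/J = 2370 × 0.00508 / 5.168×10^-7 = 2.330×10^7 Pa.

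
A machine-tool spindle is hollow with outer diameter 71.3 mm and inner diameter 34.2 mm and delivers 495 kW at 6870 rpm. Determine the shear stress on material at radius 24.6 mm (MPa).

ω = 2π·6870/60 = 719.4 rad/s, so T = P/ω = 495×10³ / 719.4 = 688.0 N·m.
J = π(d_o⁴ − d_i⁴)/32 = π(0.0713⁴ − 0.0342⁴)/32 = 2.403×10^-6 m⁴.
Shear stress varies linearly with radius: τ = T·r/J = 688.0 × 0.0246 / 2.403×10^-6 = 7.044×10^6 Pa.

7.04 MPa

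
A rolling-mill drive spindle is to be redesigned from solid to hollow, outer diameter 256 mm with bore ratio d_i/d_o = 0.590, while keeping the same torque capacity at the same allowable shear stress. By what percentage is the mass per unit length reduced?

Equal τ_max and T ⇒ the solid shaft needs d_s³ = d_o³(1−k⁴), so d_s = 256·(1−0.590⁴)^(1/3) = 245.2 mm.
Area ratio A_h/A_s = d_o²(1−k²)/d_s² = (1−k²)/(1−k⁴)^(2/3) = 0.7105.
Mass saving = 1 − 0.7105 = 28.9 %.

28.9 %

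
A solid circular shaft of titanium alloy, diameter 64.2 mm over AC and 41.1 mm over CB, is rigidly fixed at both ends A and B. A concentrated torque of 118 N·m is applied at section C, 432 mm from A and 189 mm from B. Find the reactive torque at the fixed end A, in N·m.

85.3 N·m

Compatibility: T_A·a/J_AC = T_B·b/J_CB with T_A + T_B = T₀.
J_AC = 1.67×10^-6 m⁴, J_CB = 2.80×10^-7 m⁴, so T_A = T₀·(J_AC/a)/((J_AC/a)+(J_CB/b)) = 85.26 N·m, T_B = 32.74 N·m.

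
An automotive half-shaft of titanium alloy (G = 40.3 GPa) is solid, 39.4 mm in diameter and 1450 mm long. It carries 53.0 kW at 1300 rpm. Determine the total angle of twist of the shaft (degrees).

ω = 2π·1300/60 = 136.1 rad/s, so T = P/ω = 53.0×10³ / 136.1 = 389.3 N·m.
J = πd⁴/32 = π(0.0394)⁴/32 = 2.366×10^-7 m⁴.
θ = T·L/(G·J) = 389.3 × 1.45 / (40.3×10⁹ × 2.366×10^-7) = 0.05921 rad.

3.39°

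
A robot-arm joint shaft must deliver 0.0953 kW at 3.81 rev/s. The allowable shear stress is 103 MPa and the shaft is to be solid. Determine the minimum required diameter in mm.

5.82 mm

ω = 2π·3.81 = 23.94 rad/s, so T = P/ω = 0.0953×10³ / 23.94 = 3.981 N·m.
For a solid shaft τ_max = 16T/(πd³), so d = (16T/(π τ_allow))^(1/3) = (16·3.981/(π·1.03×10^8))^(1/3) = 0.005817 m.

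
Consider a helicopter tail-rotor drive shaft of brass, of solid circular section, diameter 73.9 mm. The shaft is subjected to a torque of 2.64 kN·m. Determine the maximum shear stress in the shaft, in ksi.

J = πd⁴/32 = π(0.0739)⁴/32 = 2.928×10^-6 m⁴.
τ_max = T·r/J = 2640 × 0.0370 / 2.928×10^-6 = 3.332×10^7 Pa.

4.83 ksi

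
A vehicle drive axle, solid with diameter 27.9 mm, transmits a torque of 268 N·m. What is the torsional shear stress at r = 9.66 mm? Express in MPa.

J = πd⁴/32 = π(0.0279)⁴/32 = 5.949×10^-8 m⁴.
Shear stress varies linearly with radius: τ = T·r/J = 268.0 × 0.00966 / 5.949×10^-8 = 4.352×10^7 Pa.

43.5 MPa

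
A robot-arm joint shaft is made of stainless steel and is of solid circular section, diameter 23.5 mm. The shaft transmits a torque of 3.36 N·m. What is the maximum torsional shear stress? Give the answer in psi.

J = πd⁴/32 = π(0.0235)⁴/32 = 2.994×10^-8 m⁴.
τ_max = T·r/J = 3.360 × 0.0118 / 2.994×10^-8 = 1.319×10^6 Pa.

191 psi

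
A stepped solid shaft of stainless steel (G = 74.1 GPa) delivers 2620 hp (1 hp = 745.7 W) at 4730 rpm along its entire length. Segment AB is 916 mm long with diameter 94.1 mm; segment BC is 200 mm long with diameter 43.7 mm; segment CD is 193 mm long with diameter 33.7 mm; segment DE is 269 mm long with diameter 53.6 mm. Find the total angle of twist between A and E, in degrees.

7.73°

ω = 2π·4730/60 = 495.3 rad/s, so T = P/ω = 2620×745.7 / 495.3 = 3944 N·m.
J_AB = π(0.0941)⁴/32 = 7.70×10^-6 m⁴; J_BC = π(0.0437)⁴/32 = 3.58×10^-7 m⁴; J_CD = π(0.0337)⁴/32 = 1.27×10^-7 m⁴; J_DE = π(0.0536)⁴/32 = 8.10×10^-7 m⁴.
θ = (T/G)·Σ L_i/J_i = (3944/74.1×10⁹)·(0.916/7.70×10^-6 + 0.200/3.58×10^-7 + 0.193/1.27×10^-7 + 0.269/8.10×10^-7) = 0.1349 rad.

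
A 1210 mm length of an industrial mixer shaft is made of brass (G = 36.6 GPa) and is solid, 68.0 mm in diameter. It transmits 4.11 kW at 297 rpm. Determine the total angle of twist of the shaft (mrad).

ω = 2π·297/60 = 31.10 rad/s, so T = P/ω = 4.11×10³ / 31.10 = 132.1 N·m.
J = πd⁴/32 = π(0.0680)⁴/32 = 2.099×10^-6 m⁴.
θ = T·L/(G·J) = 132.1 × 1.21 / (36.6×10⁹ × 2.099×10^-6) = 2.081×10^-3 rad.

2.08 mrad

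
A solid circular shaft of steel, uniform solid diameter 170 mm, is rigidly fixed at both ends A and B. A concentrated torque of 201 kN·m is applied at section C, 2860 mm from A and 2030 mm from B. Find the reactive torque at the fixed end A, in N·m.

83400 N·m

With uniform GJ and both ends fixed, compatibility θ_AC = θ_CB gives T_A·a = T_B·b, together with T_A + T_B = T₀.
T_A = T₀·b/(a+b) = 201000·2030/4890 = 83440 N·m; T_B = 117600 N·m.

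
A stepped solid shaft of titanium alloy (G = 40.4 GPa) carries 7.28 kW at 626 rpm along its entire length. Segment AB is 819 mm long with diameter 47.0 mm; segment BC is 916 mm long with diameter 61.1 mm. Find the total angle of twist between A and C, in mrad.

ω = 2π·626/60 = 65.55 rad/s, so T = P/ω = 7.28×10³ / 65.55 = 111.1 N·m.
J_AB = π(0.0470)⁴/32 = 4.79×10^-7 m⁴; J_BC = π(0.0611)⁴/32 = 1.37×10^-6 m⁴.
θ = (T/G)·Σ L_i/J_i = (111.1/40.4×10⁹)·(0.819/4.79×10^-7 + 0.916/1.37×10^-6) = 6.540×10^-3 rad.

6.54 mrad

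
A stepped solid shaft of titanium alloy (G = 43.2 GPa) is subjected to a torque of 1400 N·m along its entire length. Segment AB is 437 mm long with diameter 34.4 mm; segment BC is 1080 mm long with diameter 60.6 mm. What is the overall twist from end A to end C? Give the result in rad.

J_AB = π(0.0344)⁴/32 = 1.37×10^-7 m⁴; J_BC = π(0.0606)⁴/32 = 1.32×10^-6 m⁴.
θ = (T/G)·Σ L_i/J_i = (1400/43.2×10⁹)·(0.437/1.37×10^-7 + 1.08/1.32×10^-6) = 0.1294 rad.

0.129 rad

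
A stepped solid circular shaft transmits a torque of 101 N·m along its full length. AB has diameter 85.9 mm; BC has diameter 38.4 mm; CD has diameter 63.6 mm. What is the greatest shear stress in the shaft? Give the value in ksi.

Under the same torque, τ_max = 16T/(πd³) is largest where d is smallest — segment BC (d = 38.4 mm).
τ_max = 16·101.0/(π·(0.0384)³) = 9.084×10^6 Pa.

1.32 ksi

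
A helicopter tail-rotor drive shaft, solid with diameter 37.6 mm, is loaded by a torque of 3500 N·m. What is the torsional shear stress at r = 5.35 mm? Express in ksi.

J = πd⁴/32 = π(0.0376)⁴/32 = 1.962×10^-7 m⁴.
Shear stress varies linearly with radius: τ = T·r/J = 3500 × 0.00535 / 1.962×10^-7 = 9.543×10^7 Pa.

13.8 ksi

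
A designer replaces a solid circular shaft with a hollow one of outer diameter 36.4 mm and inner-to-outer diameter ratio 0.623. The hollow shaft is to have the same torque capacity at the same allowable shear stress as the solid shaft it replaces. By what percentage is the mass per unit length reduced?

31.8 %

Equal τ_max and T ⇒ the solid shaft needs d_s³ = d_o³(1−k⁴), so d_s = 36.4·(1−0.623⁴)^(1/3) = 34.47 mm.
Area ratio A_h/A_s = d_o²(1−k²)/d_s² = (1−k²)/(1−k⁴)^(2/3) = 0.6822.
Mass saving = 1 − 0.6822 = 31.8 %.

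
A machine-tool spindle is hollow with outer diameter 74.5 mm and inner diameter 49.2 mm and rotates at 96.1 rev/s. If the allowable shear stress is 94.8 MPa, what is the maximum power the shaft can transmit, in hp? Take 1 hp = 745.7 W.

5050 hp

J = π(d_o⁴ − d_i⁴)/32 = π(0.0745⁴ − 0.0492⁴)/32 = 2.449×10^-6 m⁴.
T_max = τ_allow·J/r = 9.48×10^7 × 2.449×10^-6 / 0.0372 = 6233 N·m.
ω = 2π·96.1 = 603.8 rad/s, so P_max = T_max·ω = 3.763×10^6 W.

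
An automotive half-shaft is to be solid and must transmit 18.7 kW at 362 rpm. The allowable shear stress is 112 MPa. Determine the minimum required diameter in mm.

ω = 2π·362/60 = 37.91 rad/s, so T = P/ω = 18.7×10³ / 37.91 = 493.3 N·m.
For a solid shaft τ_max = 16T/(πd³), so d = (16T/(π τ_allow))^(1/3) = (16·493.3/(π·1.12×10^8))^(1/3) = 0.02820 m.

28.2 mm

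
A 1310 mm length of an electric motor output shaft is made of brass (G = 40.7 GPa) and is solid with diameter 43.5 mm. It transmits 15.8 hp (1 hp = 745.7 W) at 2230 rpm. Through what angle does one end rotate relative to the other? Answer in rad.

0.00462 rad

ω = 2π·2230/60 = 233.5 rad/s, so T = P/ω = 15.8×745.7 / 233.5 = 50.45 N·m.
J = πd⁴/32 = π(0.0435)⁴/32 = 3.515×10^-7 m⁴.
θ = T·L/(G·J) = 50.45 × 1.31 / (40.7×10⁹ × 3.515×10^-7) = 4.620×10^-3 rad.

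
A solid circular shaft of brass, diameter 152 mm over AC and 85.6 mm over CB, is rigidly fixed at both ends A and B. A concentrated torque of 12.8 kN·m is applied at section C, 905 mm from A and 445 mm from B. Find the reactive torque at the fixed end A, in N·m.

Compatibility: T_A·a/J_AC = T_B·b/J_CB with T_A + T_B = T₀.
J_AC = 5.24×10^-5 m⁴, J_CB = 5.27×10^-6 m⁴, so T_A = T₀·(J_AC/a)/((J_AC/a)+(J_CB/b)) = 10630 N·m, T_B = 2174 N·m.

10600 N·m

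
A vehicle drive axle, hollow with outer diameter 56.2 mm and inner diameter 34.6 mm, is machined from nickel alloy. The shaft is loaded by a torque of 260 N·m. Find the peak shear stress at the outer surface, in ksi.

J = π(d_o⁴ − d_i⁴)/32 = π(0.0562⁴ − 0.0346⁴)/32 = 8.387×10^-7 m⁴.
τ_max = T·r/J = 260.0 × 0.0281 / 8.387×10^-7 = 8.711×10^6 Pa.

1.26 ksi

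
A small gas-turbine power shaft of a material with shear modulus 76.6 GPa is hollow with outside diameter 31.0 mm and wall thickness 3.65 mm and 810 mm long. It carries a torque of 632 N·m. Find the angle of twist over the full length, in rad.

0.112 rad

J = π(d_o⁴ − d_i⁴)/32 = π(0.0310⁴ − 0.0237⁴)/32 = 5.969×10^-8 m⁴.
θ = T·L/(G·J) = 632.0 × 0.810 / (76.6×10⁹ × 5.969×10^-8) = 0.1120 rad.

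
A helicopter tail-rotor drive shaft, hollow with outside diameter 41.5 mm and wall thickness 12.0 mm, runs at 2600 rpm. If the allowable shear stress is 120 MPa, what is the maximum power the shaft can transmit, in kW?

444 kW

J = π(d_o⁴ − d_i⁴)/32 = π(0.0415⁴ − 0.0175⁴)/32 = 2.820×10^-7 m⁴.
T_max = τ_allow·J/r = 1.20×10^8 × 2.820×10^-7 / 0.0208 = 1631 N·m.
ω = 2π·2600/60 = 272.3 rad/s, so P_max = T_max·ω = 4.440×10^5 W.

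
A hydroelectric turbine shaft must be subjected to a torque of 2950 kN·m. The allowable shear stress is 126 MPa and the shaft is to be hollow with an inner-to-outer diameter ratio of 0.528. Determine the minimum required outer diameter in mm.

506 mm

For a hollow shaft with d_i/d_o = 0.528: τ_max = 16T/(π d_o³ (1−k⁴)), so d_o = [16T/(π τ_allow (1−k⁴))]^(1/3) = [16·2.950e6/(π·1.26×10^8·0.9223)]^(1/3) = 0.5057 m.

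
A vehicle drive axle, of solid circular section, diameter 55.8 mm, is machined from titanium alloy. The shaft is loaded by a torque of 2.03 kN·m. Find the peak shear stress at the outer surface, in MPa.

59.5 MPa

J = πd⁴/32 = π(0.0558)⁴/32 = 9.518×10^-7 m⁴.
τ_max = T·r/J = 2030 × 0.0279 / 9.518×10^-7 = 5.951×10^7 Pa.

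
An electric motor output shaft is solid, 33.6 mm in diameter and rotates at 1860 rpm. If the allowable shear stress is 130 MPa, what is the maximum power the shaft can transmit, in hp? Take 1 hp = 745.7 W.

253 hp

J = πd⁴/32 = π(0.0336)⁴/32 = 1.251×10^-7 m⁴.
T_max = τ_allow·J/r = 1.30×10^8 × 1.251×10^-7 / 0.0168 = 968.3 N·m.
ω = 2π·1860/60 = 194.8 rad/s, so P_max = T_max·ω = 1.886×10^5 W.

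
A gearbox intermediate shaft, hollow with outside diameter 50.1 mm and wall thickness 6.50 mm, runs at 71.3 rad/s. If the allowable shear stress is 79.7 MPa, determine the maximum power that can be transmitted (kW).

98.1 kW

J = π(d_o⁴ − d_i⁴)/32 = π(0.0501⁴ − 0.0371⁴)/32 = 4.325×10^-7 m⁴.
T_max = τ_allow·J/r = 7.97×10^7 × 4.325×10^-7 / 0.0250 = 1376 N·m.
ω = 71.3 rad/s, so P_max = T_max·ω = 9.812×10^4 W.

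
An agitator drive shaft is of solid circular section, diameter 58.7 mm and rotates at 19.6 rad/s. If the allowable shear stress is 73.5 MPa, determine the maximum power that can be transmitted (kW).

57.2 kW

J = πd⁴/32 = π(0.0587)⁴/32 = 1.166×10^-6 m⁴.
T_max = τ_allow·J/r = 7.35×10^7 × 1.166×10^-6 / 0.0294 = 2919 N·m.
ω = 19.6 rad/s, so P_max = T_max·ω = 5.721×10^4 W.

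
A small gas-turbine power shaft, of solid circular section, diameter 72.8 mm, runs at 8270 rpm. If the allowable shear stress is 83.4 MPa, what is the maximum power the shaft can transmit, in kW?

J = πd⁴/32 = π(0.0728)⁴/32 = 2.758×10^-6 m⁴.
T_max = τ_allow·J/r = 8.34×10^7 × 2.758×10^-6 / 0.0364 = 6318 N·m.
ω = 2π·8270/60 = 866.0 rad/s, so P_max = T_max·ω = 5.472×10^6 W.

5470 kW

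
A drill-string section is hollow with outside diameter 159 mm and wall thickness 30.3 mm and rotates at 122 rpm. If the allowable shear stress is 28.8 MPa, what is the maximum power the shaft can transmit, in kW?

248 kW

J = π(d_o⁴ − d_i⁴)/32 = π(0.159⁴ − 0.0984⁴)/32 = 5.354×10^-5 m⁴.
T_max = τ_allow·J/r = 2.88×10^7 × 5.354×10^-5 / 0.0795 = 19400 N·m.
ω = 2π·122/60 = 12.78 rad/s, so P_max = T_max·ω = 2.478×10^5 W.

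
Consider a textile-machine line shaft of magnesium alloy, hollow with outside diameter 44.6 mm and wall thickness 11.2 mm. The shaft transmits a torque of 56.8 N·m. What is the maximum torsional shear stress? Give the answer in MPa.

3.47 MPa

J = π(d_o⁴ − d_i⁴)/32 = π(0.0446⁴ − 0.0222⁴)/32 = 3.646×10^-7 m⁴.
τ_max = T·r/J = 56.80 × 0.0223 / 3.646×10^-7 = 3.474×10^6 Pa.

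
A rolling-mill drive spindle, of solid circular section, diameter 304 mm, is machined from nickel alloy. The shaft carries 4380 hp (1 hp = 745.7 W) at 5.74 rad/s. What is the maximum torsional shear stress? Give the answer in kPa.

ω = 5.74 rad/s, so T = P/ω = 4380×745.7 / 5.740 = 569000 N·m.
J = πd⁴/32 = π(0.304)⁴/32 = 8.385×10^-4 m⁴.
τ_max = T·r/J = 569000 × 0.152 / 8.385×10^-4 = 1.032×10^8 Pa.

103000 kPa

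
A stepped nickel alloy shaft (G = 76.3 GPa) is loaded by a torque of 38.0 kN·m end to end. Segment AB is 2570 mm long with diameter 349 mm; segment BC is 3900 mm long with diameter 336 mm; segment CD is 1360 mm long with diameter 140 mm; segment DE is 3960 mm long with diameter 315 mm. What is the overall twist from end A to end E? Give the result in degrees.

1.29°

J_AB = π(0.349)⁴/32 = 1.46×10^-3 m⁴; J_BC = π(0.336)⁴/32 = 1.25×10^-3 m⁴; J_CD = π(0.140)⁴/32 = 3.77×10^-5 m⁴; J_DE = π(0.315)⁴/32 = 9.67×10^-4 m⁴.
θ = (T/G)·Σ L_i/J_i = (38000/76.3×10⁹)·(2.57/1.46×10^-3 + 3.90/1.25×10^-3 + 1.36/3.77×10^-5 + 3.96/9.67×10^-4) = 0.02243 rad.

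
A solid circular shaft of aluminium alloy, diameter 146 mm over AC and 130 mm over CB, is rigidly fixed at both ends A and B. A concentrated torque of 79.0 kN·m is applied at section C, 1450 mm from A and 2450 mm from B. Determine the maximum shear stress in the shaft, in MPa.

94.2 MPa

Compatibility: T_A·a/J_AC = T_B·b/J_CB with T_A + T_B = T₀.
J_AC = 4.46×10^-5 m⁴, J_CB = 2.80×10^-5 m⁴, so T_A = T₀·(J_AC/a)/((J_AC/a)+(J_CB/b)) = 57580 N·m, T_B = 21420 N·m.
τ in each portion: τ_AC = 9.42×10^7 Pa, τ_CB = 4.97×10^7 Pa; maximum is in AC.
τ_max = T_AC·r/J = 57580·0.0730/4.46×10^-5 = 9.423×10^7 Pa.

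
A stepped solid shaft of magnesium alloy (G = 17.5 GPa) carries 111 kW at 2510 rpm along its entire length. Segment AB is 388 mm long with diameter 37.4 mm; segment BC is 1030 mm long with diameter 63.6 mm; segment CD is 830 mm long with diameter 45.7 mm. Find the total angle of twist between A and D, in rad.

0.111 rad

ω = 2π·2510/60 = 262.8 rad/s, so T = P/ω = 111×10³ / 262.8 = 422.3 N·m.
J_AB = π(0.0374)⁴/32 = 1.92×10^-7 m⁴; J_BC = π(0.0636)⁴/32 = 1.61×10^-6 m⁴; J_CD = π(0.0457)⁴/32 = 4.28×10^-7 m⁴.
θ = (T/G)·Σ L_i/J_i = (422.3/17.5×10⁹)·(0.388/1.92×10^-7 + 1.03/1.61×10^-6 + 0.830/4.28×10^-7) = 0.1110 rad.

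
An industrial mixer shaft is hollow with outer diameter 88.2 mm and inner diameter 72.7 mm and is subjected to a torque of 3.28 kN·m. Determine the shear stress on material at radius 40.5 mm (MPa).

41.5 MPa

J = π(d_o⁴ − d_i⁴)/32 = π(0.0882⁴ − 0.0727⁴)/32 = 3.199×10^-6 m⁴.
Shear stress varies linearly with radius: τ = T·r/J = 3280 × 0.0405 / 3.199×10^-6 = 4.153×10^7 Pa.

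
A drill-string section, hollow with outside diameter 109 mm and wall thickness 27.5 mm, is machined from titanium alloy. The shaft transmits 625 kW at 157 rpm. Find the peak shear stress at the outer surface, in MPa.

159 MPa

ω = 2π·157/60 = 16.44 rad/s, so T = P/ω = 625×10³ / 16.44 = 38010 N·m.
J = π(d_o⁴ − d_i⁴)/32 = π(0.109⁴ − 0.0540⁴)/32 = 1.302×10^-5 m⁴.
τ_max = T·r/J = 38010 × 0.0545 / 1.302×10^-5 = 1.591×10^8 Pa.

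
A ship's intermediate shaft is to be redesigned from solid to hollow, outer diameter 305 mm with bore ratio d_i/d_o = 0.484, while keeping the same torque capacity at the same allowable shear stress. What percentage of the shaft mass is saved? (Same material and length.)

Equal τ_max and T ⇒ the solid shaft needs d_s³ = d_o³(1−k⁴), so d_s = 305·(1−0.484⁴)^(1/3) = 299.3 mm.
Area ratio A_h/A_s = d_o²(1−k²)/d_s² = (1−k²)/(1−k⁴)^(2/3) = 0.7951.
Mass saving = 1 − 0.7951 = 20.5 %.

20.5 %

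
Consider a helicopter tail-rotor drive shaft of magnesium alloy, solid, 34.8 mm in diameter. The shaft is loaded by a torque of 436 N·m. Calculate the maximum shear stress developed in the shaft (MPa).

52.7 MPa

J = πd⁴/32 = π(0.0348)⁴/32 = 1.440×10^-7 m⁴.
τ_max = T·r/J = 436.0 × 0.0174 / 1.440×10^-7 = 5.269×10^7 Pa.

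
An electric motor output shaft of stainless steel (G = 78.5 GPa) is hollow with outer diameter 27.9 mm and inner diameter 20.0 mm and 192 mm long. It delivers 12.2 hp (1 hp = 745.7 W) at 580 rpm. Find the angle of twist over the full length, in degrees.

0.479°

ω = 2π·580/60 = 60.74 rad/s, so T = P/ω = 12.2×745.7 / 60.74 = 149.8 N·m.
J = π(d_o⁴ − d_i⁴)/32 = π(0.0279⁴ − 0.0200⁴)/32 = 4.378×10^-8 m⁴.
θ = T·L/(G·J) = 149.8 × 0.192 / (78.5×10⁹ × 4.378×10^-8) = 8.368×10^-3 rad.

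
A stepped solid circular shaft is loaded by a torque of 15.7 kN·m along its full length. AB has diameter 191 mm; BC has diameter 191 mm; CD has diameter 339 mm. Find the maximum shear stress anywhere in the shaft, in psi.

1660 psi

Under the same torque, τ_max = 16T/(πd³) is largest where d is smallest — segment AB (d = 191 mm).
τ_max = 16·15700/(π·(0.191)³) = 1.148×10^7 Pa.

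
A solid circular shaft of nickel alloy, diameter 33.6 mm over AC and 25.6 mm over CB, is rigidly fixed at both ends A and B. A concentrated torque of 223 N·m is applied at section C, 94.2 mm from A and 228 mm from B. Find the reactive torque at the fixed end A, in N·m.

196 N·m

Compatibility: T_A·a/J_AC = T_B·b/J_CB with T_A + T_B = T₀.
J_AC = 1.25×10^-7 m⁴, J_CB = 4.22×10^-8 m⁴, so T_A = T₀·(J_AC/a)/((J_AC/a)+(J_CB/b)) = 195.7 N·m, T_B = 27.25 N·m.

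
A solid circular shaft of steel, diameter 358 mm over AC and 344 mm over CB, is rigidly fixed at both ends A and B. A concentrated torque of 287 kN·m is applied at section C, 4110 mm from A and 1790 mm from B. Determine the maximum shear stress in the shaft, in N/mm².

23.8 N/mm²

Compatibility: T_A·a/J_AC = T_B·b/J_CB with T_A + T_B = T₀.
J_AC = 1.61×10^-3 m⁴, J_CB = 1.37×10^-3 m⁴, so T_A = T₀·(J_AC/a)/((J_AC/a)+(J_CB/b)) = 97040 N·m, T_B = 190000 N·m.
τ in each portion: τ_AC = 1.08×10^7 Pa, τ_CB = 2.38×10^7 Pa; maximum is in CB.
τ_max = T_CB·r/J = 190000·0.172/1.37×10^-3 = 2.377×10^7 Pa.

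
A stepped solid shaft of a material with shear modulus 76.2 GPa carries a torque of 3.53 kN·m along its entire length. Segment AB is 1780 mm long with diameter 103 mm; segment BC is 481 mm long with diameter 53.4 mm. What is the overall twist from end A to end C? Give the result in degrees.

2.03°

J_AB = π(0.103)⁴/32 = 1.10×10^-5 m⁴; J_BC = π(0.0534)⁴/32 = 7.98×10^-7 m⁴.
θ = (T/G)·Σ L_i/J_i = (3530/76.2×10⁹)·(1.78/1.10×10^-5 + 0.481/7.98×10^-7) = 0.03538 rad.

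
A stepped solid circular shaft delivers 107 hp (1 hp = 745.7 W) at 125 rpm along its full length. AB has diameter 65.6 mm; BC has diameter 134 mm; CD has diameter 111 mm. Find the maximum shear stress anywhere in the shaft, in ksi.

15.9 ksi

ω = 2π·125/60 = 13.09 rad/s, so T = P/ω = 107×745.7 / 13.09 = 6095 N·m.
Under the same torque, τ_max = 16T/(πd³) is largest where d is smallest — segment AB (d = 65.6 mm).
τ_max = 16·6095/(π·(0.0656)³) = 1.100×10^8 Pa.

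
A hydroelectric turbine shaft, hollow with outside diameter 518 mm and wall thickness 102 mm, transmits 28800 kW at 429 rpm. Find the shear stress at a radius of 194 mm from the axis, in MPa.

ω = 2π·429/60 = 44.92 rad/s, so T = P/ω = 28800×10³ / 44.92 = 641100 N·m.
J = π(d_o⁴ − d_i⁴)/32 = π(0.518⁴ − 0.314⁴)/32 = 6.114×10^-3 m⁴.
Shear stress varies linearly with radius: τ = T·r/J = 641100 × 0.194 / 6.114×10^-3 = 2.034×10^7 Pa.

20.3 MPa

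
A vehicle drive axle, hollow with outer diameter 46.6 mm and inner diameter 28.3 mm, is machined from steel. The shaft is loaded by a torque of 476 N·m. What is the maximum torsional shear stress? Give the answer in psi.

4020 psi

J = π(d_o⁴ − d_i⁴)/32 = π(0.0466⁴ − 0.0283⁴)/32 = 4.000×10^-7 m⁴.
τ_max = T·r/J = 476.0 × 0.0233 / 4.000×10^-7 = 2.773×10^7 Pa.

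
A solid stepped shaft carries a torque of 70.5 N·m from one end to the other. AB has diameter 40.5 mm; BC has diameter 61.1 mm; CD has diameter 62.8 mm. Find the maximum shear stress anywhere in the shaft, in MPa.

Under the same torque, τ_max = 16T/(πd³) is largest where d is smallest — segment AB (d = 40.5 mm).
τ_max = 16·70.50/(π·(0.0405)³) = 5.405×10^6 Pa.

5.40 MPa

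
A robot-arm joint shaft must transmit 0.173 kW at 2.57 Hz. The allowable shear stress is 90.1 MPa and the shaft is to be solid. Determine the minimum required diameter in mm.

ω = 2π·2.57 = 16.15 rad/s, so T = P/ω = 0.173×10³ / 16.15 = 10.71 N·m.
For a solid shaft τ_max = 16T/(πd³), so d = (16T/(π τ_allow))^(1/3) = (16·10.71/(π·9.01×10^7))^(1/3) = 0.008460 m.

8.46 mm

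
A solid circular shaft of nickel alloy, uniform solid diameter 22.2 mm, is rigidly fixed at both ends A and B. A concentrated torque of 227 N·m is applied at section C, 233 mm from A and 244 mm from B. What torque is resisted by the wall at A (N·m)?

116 N·m

With uniform GJ and both ends fixed, compatibility θ_AC = θ_CB gives T_A·a = T_B·b, together with T_A + T_B = T₀.
T_A = T₀·b/(a+b) = 227.0·244/477.0 = 116.1 N·m; T_B = 110.9 N·m.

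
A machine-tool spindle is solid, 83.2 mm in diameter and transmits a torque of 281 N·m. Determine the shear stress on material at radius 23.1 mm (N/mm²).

J = πd⁴/32 = π(0.0832)⁴/32 = 4.704×10^-6 m⁴.
Shear stress varies linearly with radius: τ = T·r/J = 281.0 × 0.0231 / 4.704×10^-6 = 1.380×10^6 Pa.

1.38 N/mm²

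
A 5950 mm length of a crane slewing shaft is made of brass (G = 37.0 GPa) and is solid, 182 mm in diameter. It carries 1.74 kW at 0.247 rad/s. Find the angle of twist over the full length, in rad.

0.0105 rad

ω = 0.247 rad/s, so T = P/ω = 1.74×10³ / 0.2470 = 7045 N·m.
J = πd⁴/32 = π(0.182)⁴/32 = 1.077×10^-4 m⁴.
θ = T·L/(G·J) = 7045 × 5.95 / (37.0×10⁹ × 1.077×10^-4) = 0.01052 rad.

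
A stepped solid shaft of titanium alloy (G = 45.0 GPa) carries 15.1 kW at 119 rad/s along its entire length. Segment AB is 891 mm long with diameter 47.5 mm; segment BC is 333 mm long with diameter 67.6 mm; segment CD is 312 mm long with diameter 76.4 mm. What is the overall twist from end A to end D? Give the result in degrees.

0.329°

ω = 119 rad/s, so T = P/ω = 15.1×10³ / 119.0 = 126.9 N·m.
J_AB = π(0.0475)⁴/32 = 5.00×10^-7 m⁴; J_BC = π(0.0676)⁴/32 = 2.05×10^-6 m⁴; J_CD = π(0.0764)⁴/32 = 3.34×10^-6 m⁴.
θ = (T/G)·Σ L_i/J_i = (126.9/45.0×10⁹)·(0.891/5.00×10^-7 + 0.333/2.05×10^-6 + 0.312/3.34×10^-6) = 5.748×10^-3 rad.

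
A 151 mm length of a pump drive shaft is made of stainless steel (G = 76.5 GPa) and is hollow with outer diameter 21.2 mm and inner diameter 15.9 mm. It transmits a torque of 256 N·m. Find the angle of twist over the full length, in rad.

0.0373 rad

J = π(d_o⁴ − d_i⁴)/32 = π(0.0212⁴ − 0.0159⁴)/32 = 1.356×10^-8 m⁴.
θ = T·L/(G·J) = 256.0 × 0.151 / (76.5×10⁹ × 1.356×10^-8) = 0.03727 rad.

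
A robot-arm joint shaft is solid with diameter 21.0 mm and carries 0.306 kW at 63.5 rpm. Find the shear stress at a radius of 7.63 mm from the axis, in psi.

2670 psi

ω = 2π·63.5/60 = 6.650 rad/s, so T = P/ω = 0.306×10³ / 6.650 = 46.02 N·m.
J = πd⁴/32 = π(0.0210)⁴/32 = 1.909×10^-8 m⁴.
Shear stress varies linearly with radius: τ = T·r/J = 46.02 × 0.00763 / 1.909×10^-8 = 1.839×10^7 Pa.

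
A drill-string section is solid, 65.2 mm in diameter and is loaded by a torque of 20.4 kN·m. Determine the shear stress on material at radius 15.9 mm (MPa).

J = πd⁴/32 = π(0.0652)⁴/32 = 1.774×10^-6 m⁴.
Shear stress varies linearly with radius: τ = T·r/J = 20400 × 0.0159 / 1.774×10^-6 = 1.828×10^8 Pa.

183 MPa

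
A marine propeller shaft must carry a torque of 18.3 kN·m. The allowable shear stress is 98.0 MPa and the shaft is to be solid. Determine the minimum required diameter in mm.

98.3 mm

For a solid shaft τ_max = 16T/(πd³), so d = (16T/(π τ_allow))^(1/3) = (16·18300/(π·9.80×10^7))^(1/3) = 0.09834 m.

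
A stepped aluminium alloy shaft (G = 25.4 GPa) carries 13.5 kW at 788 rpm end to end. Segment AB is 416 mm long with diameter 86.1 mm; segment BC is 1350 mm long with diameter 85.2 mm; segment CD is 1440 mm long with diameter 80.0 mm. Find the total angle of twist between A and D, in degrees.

0.257°

ω = 2π·788/60 = 82.52 rad/s, so T = P/ω = 13.5×10³ / 82.52 = 163.6 N·m.
J_AB = π(0.0861)⁴/32 = 5.40×10^-6 m⁴; J_BC = π(0.0852)⁴/32 = 5.17×10^-6 m⁴; J_CD = π(0.0800)⁴/32 = 4.02×10^-6 m⁴.
θ = (T/G)·Σ L_i/J_i = (163.6/25.4×10⁹)·(0.416/5.40×10^-6 + 1.35/5.17×10^-6 + 1.44/4.02×10^-6) = 4.484×10^-3 rad.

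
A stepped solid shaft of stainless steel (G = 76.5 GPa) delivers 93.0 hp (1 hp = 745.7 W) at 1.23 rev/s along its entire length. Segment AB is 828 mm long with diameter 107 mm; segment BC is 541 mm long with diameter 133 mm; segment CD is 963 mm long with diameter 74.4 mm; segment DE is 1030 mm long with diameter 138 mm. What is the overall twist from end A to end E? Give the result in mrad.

ω = 2π·1.23 = 7.728 rad/s, so T = P/ω = 93.0×745.7 / 7.728 = 8974 N·m.
J_AB = π(0.107)⁴/32 = 1.29×10^-5 m⁴; J_BC = π(0.133)⁴/32 = 3.07×10^-5 m⁴; J_CD = π(0.0744)⁴/32 = 3.01×10^-6 m⁴; J_DE = π(0.138)⁴/32 = 3.56×10^-5 m⁴.
θ = (T/G)·Σ L_i/J_i = (8974/76.5×10⁹)·(0.828/1.29×10^-5 + 0.541/3.07×10^-5 + 0.963/3.01×10^-6 + 1.03/3.56×10^-5) = 0.05056 rad.

50.6 mrad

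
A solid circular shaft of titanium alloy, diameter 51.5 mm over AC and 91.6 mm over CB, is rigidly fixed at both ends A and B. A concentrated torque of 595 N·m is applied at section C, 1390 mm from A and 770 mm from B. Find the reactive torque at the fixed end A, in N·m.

31.2 N·m

Compatibility: T_A·a/J_AC = T_B·b/J_CB with T_A + T_B = T₀.
J_AC = 6.91×10^-7 m⁴, J_CB = 6.91×10^-6 m⁴, so T_A = T₀·(J_AC/a)/((J_AC/a)+(J_CB/b)) = 31.21 N·m, T_B = 563.8 N·m.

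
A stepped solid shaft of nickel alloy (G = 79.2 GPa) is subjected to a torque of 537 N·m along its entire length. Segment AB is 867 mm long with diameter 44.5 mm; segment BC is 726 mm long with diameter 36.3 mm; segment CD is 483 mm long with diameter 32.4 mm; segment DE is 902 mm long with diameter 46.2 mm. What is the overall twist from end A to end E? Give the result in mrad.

J_AB = π(0.0445)⁴/32 = 3.85×10^-7 m⁴; J_BC = π(0.0363)⁴/32 = 1.70×10^-7 m⁴; J_CD = π(0.0324)⁴/32 = 1.08×10^-7 m⁴; J_DE = π(0.0462)⁴/32 = 4.47×10^-7 m⁴.
θ = (T/G)·Σ L_i/J_i = (537.0/79.2×10⁹)·(0.867/3.85×10^-7 + 0.726/1.70×10^-7 + 0.483/1.08×10^-7 + 0.902/4.47×10^-7) = 0.08809 rad.

88.1 mrad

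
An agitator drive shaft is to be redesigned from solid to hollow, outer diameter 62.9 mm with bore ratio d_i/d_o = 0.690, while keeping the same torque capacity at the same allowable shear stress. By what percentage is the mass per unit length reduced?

Equal τ_max and T ⇒ the solid shaft needs d_s³ = d_o³(1−k⁴), so d_s = 62.9·(1−0.690⁴)^(1/3) = 57.73 mm.
Area ratio A_h/A_s = d_o²(1−k²)/d_s² = (1−k²)/(1−k⁴)^(2/3) = 0.6218.
Mass saving = 1 − 0.6218 = 37.8 %.

37.8 %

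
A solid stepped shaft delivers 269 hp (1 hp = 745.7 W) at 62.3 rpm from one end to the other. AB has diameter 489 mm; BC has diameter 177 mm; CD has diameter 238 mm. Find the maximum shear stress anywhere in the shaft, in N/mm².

ω = 2π·62.3/60 = 6.524 rad/s, so T = P/ω = 269×745.7 / 6.524 = 30750 N·m.
Under the same torque, τ_max = 16T/(πd³) is largest where d is smallest — segment BC (d = 177 mm).
τ_max = 16·30750/(π·(0.177)³) = 2.824×10^7 Pa.

28.2 N/mm²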